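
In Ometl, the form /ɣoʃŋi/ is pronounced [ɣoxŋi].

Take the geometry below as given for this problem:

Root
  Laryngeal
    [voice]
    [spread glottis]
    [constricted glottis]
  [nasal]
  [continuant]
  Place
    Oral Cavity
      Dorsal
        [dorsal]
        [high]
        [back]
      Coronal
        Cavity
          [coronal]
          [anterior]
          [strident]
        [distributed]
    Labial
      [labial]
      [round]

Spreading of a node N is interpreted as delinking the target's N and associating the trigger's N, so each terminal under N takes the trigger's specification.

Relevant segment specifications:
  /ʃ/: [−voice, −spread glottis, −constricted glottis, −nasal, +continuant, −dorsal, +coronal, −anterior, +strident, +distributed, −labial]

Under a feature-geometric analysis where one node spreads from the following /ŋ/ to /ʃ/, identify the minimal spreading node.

Oral Cavity

Feature comparison: [coronal], [anterior], [distributed], [strident], [dorsal], [high], [back] differ between /ʃ/ and [x]; the remaining terminals match.
These terminals are all dominated by Oral Cavity, and no proper subconstituent of Oral Cavity covers them all; Oral Cavity is their lowest common ancestor.
Spreading Oral Cavity from /ŋ/ overwrites each of those terminals with /ŋ/'s values, yielding exactly [x].
Features on which the two segments disagree outside Oral Cavity, such as [continuant], [nasal], are unchanged — nothing dominating them spread, and Oral Cavity is the minimal sufficient constituent.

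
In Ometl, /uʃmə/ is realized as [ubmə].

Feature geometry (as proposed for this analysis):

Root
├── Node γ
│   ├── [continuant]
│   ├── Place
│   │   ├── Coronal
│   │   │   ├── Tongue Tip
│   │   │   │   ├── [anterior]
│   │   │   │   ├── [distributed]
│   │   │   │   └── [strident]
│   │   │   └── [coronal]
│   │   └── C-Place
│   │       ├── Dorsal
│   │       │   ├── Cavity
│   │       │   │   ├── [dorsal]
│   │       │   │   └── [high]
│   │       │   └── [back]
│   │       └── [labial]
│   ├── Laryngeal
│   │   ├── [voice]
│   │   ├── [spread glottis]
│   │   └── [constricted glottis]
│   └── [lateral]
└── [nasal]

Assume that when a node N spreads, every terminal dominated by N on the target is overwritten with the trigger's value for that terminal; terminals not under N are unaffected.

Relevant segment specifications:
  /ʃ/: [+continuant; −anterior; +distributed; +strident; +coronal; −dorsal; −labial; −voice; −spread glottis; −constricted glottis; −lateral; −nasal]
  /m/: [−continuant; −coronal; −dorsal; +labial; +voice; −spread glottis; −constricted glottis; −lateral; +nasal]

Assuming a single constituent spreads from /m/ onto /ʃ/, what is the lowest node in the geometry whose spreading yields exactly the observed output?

Comparing /ʃ/ with its surface form [b], the features that change are [voice], [continuant], [labial], [coronal], [anterior], [distributed], [strident].
Tracing each changed feature up the tree, the paths first meet at Node γ; any lower node misses at least one of them.
Delinking /ʃ/'s Node γ and associating /m/'s Node γ gives precisely the feature bundle of [b].
Had Root spread, [nasal] would have taken /m/'s value; it stays as in /ʃ/, confirming the spreading constituent is exactly Node γ.

Node γ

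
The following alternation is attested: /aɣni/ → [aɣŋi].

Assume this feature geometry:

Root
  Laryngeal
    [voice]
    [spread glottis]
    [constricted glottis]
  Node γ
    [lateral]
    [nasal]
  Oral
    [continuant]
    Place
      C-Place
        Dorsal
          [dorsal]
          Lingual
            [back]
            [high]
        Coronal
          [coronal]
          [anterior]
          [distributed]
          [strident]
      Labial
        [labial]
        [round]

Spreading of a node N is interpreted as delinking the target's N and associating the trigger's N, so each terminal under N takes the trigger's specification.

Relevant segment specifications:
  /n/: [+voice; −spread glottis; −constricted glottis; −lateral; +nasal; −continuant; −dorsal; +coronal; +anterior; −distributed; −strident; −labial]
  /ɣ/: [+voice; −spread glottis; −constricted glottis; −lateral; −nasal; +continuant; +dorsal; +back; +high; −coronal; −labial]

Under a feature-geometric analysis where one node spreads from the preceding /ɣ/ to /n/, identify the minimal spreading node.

C-Place

The alternation /n/ → [ŋ] changes [coronal], [anterior], [distributed], [strident], [dorsal], [high], [back] and nothing else.
The smallest constituent containing every changed terminal is C-Place — each of its daughters lacks at least one of the affected features.
Delinking /n/'s C-Place and associating /ɣ/'s C-Place gives precisely the feature bundle of [ŋ].
[continuant], [nasal] stay as in /n/ although /ɣ/ differs there, so no node dominating them spread; among the remaining candidates C-Place is the lowest that derives the output.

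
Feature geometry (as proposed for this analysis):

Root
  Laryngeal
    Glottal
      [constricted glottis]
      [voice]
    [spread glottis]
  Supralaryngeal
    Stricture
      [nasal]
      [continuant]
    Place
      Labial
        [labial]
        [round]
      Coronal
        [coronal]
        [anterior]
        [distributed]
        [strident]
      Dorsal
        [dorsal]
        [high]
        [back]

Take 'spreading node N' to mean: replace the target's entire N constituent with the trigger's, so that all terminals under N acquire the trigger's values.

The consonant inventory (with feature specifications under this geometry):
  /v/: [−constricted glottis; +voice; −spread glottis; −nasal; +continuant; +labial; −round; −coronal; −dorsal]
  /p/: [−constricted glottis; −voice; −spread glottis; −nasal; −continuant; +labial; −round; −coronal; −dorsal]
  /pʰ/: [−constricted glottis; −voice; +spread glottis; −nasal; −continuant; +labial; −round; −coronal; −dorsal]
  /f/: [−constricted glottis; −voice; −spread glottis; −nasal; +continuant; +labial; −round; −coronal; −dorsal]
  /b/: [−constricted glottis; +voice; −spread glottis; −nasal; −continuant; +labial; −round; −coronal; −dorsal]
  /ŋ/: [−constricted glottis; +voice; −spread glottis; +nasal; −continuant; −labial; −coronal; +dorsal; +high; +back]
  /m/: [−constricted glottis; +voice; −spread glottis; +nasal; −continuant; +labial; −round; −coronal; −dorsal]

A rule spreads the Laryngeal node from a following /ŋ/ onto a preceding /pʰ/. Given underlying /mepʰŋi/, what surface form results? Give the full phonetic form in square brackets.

Terminals under Laryngeal in this geometry: [constricted glottis], [voice], [spread glottis].
Spreading Laryngeal from /ŋ/ onto /pʰ/ replaces those values with /ŋ/'s: [−constricted glottis], [+voice], [−spread glottis]. Features outside Laryngeal ([nasal], [continuant], [labial], …) stay as in /pʰ/.
The resulting bundle matches /b/ in the inventory; substituting it for /pʰ/ gives [mebŋi].

[mebŋi]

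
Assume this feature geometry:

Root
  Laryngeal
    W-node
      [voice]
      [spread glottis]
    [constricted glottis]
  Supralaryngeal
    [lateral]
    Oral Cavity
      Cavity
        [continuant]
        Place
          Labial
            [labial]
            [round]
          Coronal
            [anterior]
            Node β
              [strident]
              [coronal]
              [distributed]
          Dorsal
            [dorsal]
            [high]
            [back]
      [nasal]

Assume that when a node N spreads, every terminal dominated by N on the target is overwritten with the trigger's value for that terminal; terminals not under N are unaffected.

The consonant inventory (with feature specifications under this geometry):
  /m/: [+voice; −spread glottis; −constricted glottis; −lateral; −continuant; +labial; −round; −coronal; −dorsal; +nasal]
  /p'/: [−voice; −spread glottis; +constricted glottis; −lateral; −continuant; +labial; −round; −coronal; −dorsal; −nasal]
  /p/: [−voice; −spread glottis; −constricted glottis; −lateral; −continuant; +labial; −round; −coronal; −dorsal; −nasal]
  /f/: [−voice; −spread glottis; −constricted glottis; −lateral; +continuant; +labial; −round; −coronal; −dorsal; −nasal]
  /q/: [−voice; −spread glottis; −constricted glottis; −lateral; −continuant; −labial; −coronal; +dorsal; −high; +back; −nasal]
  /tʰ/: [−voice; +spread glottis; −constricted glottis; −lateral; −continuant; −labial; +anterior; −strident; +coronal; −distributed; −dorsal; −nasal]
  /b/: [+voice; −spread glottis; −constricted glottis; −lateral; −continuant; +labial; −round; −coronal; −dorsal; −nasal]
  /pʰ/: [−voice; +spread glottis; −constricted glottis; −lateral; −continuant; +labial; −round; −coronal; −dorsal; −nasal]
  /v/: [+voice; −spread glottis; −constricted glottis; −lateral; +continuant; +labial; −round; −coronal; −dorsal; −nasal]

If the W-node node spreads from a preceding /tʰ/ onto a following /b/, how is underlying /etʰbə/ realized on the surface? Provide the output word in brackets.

Terminals under W-node in this geometry: [voice], [spread glottis].
After delinking /b/'s W-node and linking /tʰ/'s, the affected terminals become [−voice], [+spread glottis]; [constricted glottis], [lateral], [continuant], … (outside W-node) are retained from /b/.
The resulting bundle matches /pʰ/ in the inventory; substituting it for /b/ gives [etʰpʰə].

[etʰpʰə]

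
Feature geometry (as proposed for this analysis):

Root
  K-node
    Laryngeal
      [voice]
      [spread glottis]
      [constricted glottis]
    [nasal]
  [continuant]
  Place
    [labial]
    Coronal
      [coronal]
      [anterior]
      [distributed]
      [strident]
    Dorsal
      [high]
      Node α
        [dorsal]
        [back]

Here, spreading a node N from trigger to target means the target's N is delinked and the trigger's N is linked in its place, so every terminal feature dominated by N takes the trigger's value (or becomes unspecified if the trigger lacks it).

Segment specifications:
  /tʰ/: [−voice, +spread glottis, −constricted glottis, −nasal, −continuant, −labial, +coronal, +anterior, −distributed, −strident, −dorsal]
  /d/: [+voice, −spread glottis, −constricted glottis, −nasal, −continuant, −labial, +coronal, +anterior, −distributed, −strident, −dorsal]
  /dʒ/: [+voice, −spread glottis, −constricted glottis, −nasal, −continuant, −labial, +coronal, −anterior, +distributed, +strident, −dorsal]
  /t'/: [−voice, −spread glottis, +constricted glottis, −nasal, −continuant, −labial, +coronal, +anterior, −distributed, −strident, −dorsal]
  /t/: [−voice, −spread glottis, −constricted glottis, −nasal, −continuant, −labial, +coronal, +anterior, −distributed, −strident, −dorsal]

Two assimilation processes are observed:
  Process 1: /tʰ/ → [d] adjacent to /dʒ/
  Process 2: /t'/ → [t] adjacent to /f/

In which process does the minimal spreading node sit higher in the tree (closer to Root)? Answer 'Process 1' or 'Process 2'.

Process 1 alters [voice], [spread glottis]; the lowest common ancestor is Laryngeal (depth 2 from Root).
Process 2: the feature that changes is [constricted glottis]; the minimal node is [constricted glottis] (depth 3).
Laryngeal (depth 2) sits above [constricted glottis] (depth 3), making Process 1 the one with the higher spreading node.

Process 1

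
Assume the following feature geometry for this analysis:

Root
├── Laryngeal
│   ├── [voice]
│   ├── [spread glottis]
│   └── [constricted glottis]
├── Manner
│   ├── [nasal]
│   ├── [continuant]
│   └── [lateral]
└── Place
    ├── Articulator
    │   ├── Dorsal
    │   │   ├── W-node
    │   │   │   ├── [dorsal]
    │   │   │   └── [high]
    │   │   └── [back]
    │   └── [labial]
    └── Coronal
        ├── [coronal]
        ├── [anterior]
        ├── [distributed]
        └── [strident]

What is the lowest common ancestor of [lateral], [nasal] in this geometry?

[lateral]: Root → Manner → [lateral].
[nasal]: Root → Manner → [nasal].
Manner is the lowest common ancestor — every listed feature sits under it, and no single subconstituent of Manner covers them all.

Manner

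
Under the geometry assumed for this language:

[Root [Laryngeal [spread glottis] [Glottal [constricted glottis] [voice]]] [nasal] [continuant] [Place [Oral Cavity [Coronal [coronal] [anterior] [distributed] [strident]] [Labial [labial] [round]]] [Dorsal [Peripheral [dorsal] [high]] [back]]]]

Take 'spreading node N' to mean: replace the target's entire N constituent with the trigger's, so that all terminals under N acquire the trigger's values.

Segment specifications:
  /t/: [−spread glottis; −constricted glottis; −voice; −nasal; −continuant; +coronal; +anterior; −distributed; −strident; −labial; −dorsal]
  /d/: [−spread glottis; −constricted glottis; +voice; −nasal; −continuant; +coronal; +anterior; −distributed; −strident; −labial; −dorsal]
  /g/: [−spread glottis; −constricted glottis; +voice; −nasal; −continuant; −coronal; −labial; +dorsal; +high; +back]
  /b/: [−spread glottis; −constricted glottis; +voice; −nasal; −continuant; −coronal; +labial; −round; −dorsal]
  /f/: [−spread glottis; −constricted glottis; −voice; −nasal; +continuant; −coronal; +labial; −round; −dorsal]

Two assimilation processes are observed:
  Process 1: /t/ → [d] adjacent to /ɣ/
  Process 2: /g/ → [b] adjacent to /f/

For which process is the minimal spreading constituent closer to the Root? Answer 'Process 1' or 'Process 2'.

Process 2

In Process 1, [voice] changes, so the minimal spreading node is [voice] at depth 3.
Process 2: the features that change are [labial], [round], [dorsal], [high], [back]; the minimal node is Place (depth 1).
Place (depth 1) sits above [voice] (depth 3), making Process 2 the one with the higher spreading node.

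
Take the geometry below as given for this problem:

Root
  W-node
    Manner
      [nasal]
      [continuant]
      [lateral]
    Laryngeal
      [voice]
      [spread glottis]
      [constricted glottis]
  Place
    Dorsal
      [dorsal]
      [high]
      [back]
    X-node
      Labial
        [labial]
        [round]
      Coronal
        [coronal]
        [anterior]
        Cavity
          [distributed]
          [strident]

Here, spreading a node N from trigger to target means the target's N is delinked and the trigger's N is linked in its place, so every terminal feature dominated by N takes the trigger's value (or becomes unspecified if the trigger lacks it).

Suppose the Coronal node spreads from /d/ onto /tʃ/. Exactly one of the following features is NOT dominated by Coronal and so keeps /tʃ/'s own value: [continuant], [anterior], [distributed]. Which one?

The terminals dominated by Coronal are [coronal], [anterior], [distributed], [strident].
[anterior], [distributed] all lie under Coronal, so they are overwritten when Coronal spreads.
But [continuant] is a dependent of Manner, outside Coronal; it is therefore untouched by the spreading.

[continuant]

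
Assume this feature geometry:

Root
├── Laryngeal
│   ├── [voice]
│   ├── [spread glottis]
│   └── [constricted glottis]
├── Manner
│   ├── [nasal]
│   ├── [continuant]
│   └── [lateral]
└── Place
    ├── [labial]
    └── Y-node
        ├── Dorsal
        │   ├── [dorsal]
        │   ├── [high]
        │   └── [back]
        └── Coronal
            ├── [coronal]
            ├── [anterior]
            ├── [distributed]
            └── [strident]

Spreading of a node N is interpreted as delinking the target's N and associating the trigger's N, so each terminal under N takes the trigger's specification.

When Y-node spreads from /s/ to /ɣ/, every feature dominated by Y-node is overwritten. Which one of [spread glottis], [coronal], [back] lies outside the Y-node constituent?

Y-node dominates exactly [dorsal], [high], [back], [coronal], [anterior], [distributed], [strident].
Of the listed options, [back], [coronal] are among these and would be overwritten by spreading Y-node.
[spread glottis] is not within the Y-node subtree (it hangs from Laryngeal), so /ɣ/'s [spread glottis] value survives.

[spread glottis]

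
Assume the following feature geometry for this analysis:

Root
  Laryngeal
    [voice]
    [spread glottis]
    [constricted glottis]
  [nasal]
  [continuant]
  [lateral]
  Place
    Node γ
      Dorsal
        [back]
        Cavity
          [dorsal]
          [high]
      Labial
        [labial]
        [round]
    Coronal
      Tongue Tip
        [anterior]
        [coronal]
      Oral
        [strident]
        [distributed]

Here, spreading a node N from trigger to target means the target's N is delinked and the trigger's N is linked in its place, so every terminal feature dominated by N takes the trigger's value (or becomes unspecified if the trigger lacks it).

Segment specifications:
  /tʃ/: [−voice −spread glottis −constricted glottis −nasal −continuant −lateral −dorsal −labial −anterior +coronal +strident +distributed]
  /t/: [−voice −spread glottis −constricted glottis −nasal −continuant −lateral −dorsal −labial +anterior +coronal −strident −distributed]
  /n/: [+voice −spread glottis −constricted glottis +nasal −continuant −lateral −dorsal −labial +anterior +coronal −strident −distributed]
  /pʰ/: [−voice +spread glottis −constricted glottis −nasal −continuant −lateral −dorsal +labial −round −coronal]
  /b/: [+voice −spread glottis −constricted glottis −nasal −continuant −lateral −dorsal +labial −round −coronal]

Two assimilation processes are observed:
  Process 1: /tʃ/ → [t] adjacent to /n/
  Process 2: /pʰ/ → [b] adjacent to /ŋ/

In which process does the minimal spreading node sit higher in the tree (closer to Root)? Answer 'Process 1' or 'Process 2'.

Process 2

In Process 1, [anterior], [distributed], [strident] change, so the minimal spreading node is Coronal at depth 2.
Process 2 alters [voice], [spread glottis]; the lowest common ancestor is Laryngeal (depth 1 from Root).
Laryngeal (depth 1) sits above Coronal (depth 2), making Process 2 the one with the higher spreading node.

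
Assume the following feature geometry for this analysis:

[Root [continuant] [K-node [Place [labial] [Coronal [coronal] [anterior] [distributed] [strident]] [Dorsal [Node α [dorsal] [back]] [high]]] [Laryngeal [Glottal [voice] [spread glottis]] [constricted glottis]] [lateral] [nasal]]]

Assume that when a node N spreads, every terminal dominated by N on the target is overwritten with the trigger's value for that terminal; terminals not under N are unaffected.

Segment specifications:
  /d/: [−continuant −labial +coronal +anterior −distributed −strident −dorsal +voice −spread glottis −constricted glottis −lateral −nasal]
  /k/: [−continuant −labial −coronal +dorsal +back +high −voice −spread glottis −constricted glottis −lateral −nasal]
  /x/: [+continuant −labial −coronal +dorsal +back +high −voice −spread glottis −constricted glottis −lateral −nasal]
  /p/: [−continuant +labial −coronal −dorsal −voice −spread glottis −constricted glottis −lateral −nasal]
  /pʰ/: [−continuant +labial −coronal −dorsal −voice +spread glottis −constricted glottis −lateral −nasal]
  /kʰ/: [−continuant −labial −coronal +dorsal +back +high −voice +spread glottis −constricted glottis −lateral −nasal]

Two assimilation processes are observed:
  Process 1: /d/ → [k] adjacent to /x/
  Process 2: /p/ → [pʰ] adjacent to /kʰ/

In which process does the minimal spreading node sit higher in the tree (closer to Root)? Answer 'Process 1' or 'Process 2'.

In Process 1, [voice], [coronal], [anterior], [distributed], [strident], [dorsal], [high], [back] change, so the minimal spreading node is K-node at depth 1.
Process 2: the feature that changes is [spread glottis]; the minimal node is [spread glottis] (depth 4).
Depth 1 < depth 4; Process 1 involves the structurally higher constituent K-node.

Process 1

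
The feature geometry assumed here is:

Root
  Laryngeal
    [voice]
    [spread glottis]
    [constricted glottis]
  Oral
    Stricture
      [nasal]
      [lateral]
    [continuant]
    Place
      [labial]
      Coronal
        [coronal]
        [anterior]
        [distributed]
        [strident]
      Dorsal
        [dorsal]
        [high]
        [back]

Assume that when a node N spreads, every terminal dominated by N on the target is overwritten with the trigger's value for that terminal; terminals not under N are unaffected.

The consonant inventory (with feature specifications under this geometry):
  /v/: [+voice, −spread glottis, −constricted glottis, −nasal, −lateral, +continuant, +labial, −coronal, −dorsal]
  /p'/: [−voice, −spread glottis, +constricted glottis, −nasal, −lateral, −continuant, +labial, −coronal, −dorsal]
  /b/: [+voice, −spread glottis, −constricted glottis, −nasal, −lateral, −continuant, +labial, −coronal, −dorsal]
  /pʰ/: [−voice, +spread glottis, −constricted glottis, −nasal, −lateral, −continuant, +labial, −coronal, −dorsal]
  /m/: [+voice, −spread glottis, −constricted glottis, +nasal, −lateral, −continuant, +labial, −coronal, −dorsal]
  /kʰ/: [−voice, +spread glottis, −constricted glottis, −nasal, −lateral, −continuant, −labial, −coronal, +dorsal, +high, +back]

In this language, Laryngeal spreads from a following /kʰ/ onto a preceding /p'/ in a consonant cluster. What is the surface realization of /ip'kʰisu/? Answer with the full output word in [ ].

[ipʰkʰisu]

Laryngeal immediately or transitively dominates [voice], [spread glottis], [constricted glottis].
The target acquires /kʰ/'s values for everything under Laryngeal — [−voice], [+spread glottis], [−constricted glottis] — while keeping its own [nasal], [lateral], [continuant], ….
The resulting bundle matches /pʰ/ in the inventory; substituting it for /p'/ gives [ipʰkʰisu].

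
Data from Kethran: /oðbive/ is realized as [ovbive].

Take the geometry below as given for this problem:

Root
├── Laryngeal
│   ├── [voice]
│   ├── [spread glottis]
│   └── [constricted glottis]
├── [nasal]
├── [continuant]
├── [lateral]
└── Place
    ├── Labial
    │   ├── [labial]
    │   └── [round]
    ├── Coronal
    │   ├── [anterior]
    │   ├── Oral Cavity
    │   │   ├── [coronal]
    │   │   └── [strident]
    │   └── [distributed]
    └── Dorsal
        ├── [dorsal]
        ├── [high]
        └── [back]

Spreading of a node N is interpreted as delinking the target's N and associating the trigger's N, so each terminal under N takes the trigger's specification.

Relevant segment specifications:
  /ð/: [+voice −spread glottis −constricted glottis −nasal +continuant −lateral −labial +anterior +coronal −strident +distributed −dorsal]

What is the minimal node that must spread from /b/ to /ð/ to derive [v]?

Comparing /ð/ with its surface form [v], the features that change are [labial], [round], [coronal], [anterior], [distributed], [strident].
The smallest constituent containing every changed terminal is Place — each of its daughters lacks at least one of the affected features.
Delinking /ð/'s Place and associating /b/'s Place gives precisely the feature bundle of [v].
Had Root spread, [continuant] would have taken /b/'s value; it stays as in /ð/, confirming the spreading constituent is exactly Place.

Place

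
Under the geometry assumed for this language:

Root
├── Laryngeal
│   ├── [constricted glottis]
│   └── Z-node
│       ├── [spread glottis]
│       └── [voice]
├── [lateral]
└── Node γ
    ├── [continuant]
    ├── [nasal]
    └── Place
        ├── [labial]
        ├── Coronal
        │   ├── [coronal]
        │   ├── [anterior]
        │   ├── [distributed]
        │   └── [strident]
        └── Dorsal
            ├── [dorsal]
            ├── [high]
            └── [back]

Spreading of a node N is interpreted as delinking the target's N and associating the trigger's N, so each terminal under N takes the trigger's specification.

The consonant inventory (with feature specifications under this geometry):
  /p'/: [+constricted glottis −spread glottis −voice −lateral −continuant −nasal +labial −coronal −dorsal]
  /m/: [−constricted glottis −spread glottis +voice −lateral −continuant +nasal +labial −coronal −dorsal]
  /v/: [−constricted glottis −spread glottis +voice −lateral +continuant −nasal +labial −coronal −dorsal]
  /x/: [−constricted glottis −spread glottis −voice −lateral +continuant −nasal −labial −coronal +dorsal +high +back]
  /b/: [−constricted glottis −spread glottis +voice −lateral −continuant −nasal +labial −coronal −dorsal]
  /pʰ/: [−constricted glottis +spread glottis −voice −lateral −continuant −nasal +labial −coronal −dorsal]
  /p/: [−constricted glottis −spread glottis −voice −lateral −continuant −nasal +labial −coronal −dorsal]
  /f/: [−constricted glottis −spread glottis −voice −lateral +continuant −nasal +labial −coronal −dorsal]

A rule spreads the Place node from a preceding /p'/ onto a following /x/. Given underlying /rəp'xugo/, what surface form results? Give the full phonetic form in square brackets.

[rəp'fugo]

The Place node dominates the terminals [labial], [coronal], [anterior], [distributed], [strident], [dorsal], [high], [back].
After delinking /x/'s Place and linking /p'/'s, the affected terminals become [+labial], [−coronal], [−dorsal]; [constricted glottis], [spread glottis], [voice], … (outside Place) are retained from /x/.
Among the inventory, only /f/ has exactly this specification, giving the surface form [rəp'fugo].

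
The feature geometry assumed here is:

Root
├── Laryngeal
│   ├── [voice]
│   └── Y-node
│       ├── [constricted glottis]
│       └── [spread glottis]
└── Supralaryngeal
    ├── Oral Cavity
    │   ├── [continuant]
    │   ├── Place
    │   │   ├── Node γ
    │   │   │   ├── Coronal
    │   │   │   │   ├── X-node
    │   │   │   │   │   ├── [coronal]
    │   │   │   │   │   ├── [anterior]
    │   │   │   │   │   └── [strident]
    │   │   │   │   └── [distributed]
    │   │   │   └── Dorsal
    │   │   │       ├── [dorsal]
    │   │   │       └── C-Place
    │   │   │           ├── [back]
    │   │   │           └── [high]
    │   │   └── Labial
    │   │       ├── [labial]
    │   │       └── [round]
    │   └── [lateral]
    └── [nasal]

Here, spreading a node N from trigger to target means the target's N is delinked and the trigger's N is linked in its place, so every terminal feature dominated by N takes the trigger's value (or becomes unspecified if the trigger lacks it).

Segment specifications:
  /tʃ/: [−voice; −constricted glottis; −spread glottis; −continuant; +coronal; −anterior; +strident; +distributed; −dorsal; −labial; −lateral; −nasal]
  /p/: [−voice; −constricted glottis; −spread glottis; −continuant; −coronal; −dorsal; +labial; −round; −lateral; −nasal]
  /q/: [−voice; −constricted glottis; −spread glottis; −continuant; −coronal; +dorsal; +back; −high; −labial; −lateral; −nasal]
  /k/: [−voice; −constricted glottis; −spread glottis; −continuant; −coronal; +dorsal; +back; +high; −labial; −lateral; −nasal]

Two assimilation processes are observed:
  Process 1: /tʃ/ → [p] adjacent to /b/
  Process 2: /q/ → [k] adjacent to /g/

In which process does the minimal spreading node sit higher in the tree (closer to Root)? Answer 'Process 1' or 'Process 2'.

Process 1

Process 1 alters [labial], [round], [coronal], [anterior], [distributed], [strident]; the lowest common ancestor is Place (depth 3 from Root).
Process 2: the feature that changes is [high]; the minimal node is [high] (depth 7).
Depth 3 < depth 7; Process 1 involves the structurally higher constituent Place.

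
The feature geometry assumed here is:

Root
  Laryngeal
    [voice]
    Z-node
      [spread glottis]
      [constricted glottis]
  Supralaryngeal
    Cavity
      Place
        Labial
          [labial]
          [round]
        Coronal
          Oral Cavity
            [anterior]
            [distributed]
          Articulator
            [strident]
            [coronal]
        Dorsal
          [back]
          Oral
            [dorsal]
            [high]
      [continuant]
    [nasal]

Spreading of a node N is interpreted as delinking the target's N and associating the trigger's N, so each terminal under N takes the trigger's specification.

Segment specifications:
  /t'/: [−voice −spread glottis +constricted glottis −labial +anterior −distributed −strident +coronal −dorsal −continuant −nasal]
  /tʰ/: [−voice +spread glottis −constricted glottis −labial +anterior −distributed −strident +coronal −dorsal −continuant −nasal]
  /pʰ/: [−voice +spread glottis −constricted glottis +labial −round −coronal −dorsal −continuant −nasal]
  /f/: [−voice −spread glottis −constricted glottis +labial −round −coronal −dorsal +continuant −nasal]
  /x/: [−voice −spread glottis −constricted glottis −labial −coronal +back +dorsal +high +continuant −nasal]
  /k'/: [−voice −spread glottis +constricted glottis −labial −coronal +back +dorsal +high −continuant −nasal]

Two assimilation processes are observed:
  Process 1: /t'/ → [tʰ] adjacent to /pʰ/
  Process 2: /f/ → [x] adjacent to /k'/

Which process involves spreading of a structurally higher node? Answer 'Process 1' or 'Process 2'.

Process 1

Process 1 alters [spread glottis], [constricted glottis]; the lowest common ancestor is Z-node (depth 2 from Root).
Process 2: the features that change are [labial], [round], [dorsal], [high], [back]; the minimal node is Place (depth 3).
Z-node is closer to Root than Place, so Process 1 spreads the higher node.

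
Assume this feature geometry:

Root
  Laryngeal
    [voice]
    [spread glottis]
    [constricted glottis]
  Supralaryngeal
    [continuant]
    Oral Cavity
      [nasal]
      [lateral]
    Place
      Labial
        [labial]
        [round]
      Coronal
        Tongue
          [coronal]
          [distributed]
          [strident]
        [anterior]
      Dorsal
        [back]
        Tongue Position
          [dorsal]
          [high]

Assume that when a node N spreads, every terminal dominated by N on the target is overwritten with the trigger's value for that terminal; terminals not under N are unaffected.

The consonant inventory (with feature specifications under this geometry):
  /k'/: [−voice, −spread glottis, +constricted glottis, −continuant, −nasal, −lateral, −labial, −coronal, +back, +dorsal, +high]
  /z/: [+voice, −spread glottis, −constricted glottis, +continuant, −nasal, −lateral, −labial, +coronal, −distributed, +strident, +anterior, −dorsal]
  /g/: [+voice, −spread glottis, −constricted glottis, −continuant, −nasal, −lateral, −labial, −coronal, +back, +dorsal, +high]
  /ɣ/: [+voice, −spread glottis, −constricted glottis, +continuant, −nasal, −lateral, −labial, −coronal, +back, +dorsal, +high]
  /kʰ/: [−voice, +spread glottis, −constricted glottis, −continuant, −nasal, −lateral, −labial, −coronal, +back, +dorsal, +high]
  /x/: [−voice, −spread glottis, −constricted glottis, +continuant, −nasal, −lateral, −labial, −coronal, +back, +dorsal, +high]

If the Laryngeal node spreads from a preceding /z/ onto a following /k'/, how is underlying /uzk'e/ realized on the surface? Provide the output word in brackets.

[uzge]

Terminals under Laryngeal in this geometry: [voice], [spread glottis], [constricted glottis].
The target acquires /z/'s values for everything under Laryngeal — [+voice], [−spread glottis], [−constricted glottis] — while keeping its own [continuant], [nasal], [lateral], ….
Among the inventory, only /g/ has exactly this specification, giving the surface form [uzge].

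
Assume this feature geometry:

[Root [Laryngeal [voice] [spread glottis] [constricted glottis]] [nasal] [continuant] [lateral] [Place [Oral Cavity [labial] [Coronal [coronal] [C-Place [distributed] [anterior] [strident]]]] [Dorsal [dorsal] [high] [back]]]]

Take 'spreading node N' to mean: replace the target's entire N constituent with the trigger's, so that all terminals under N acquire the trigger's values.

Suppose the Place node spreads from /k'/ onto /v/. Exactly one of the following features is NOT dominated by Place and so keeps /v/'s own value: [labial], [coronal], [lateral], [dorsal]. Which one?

Place dominates exactly [labial], [coronal], [distributed], [anterior], [strident], [dorsal], [high], [back].
[labial], [dorsal], [coronal] all lie under Place, so they are overwritten when Place spreads.
[lateral] attaches under Root, not under Place, so /v/ retains its own value for [lateral].

[lateral]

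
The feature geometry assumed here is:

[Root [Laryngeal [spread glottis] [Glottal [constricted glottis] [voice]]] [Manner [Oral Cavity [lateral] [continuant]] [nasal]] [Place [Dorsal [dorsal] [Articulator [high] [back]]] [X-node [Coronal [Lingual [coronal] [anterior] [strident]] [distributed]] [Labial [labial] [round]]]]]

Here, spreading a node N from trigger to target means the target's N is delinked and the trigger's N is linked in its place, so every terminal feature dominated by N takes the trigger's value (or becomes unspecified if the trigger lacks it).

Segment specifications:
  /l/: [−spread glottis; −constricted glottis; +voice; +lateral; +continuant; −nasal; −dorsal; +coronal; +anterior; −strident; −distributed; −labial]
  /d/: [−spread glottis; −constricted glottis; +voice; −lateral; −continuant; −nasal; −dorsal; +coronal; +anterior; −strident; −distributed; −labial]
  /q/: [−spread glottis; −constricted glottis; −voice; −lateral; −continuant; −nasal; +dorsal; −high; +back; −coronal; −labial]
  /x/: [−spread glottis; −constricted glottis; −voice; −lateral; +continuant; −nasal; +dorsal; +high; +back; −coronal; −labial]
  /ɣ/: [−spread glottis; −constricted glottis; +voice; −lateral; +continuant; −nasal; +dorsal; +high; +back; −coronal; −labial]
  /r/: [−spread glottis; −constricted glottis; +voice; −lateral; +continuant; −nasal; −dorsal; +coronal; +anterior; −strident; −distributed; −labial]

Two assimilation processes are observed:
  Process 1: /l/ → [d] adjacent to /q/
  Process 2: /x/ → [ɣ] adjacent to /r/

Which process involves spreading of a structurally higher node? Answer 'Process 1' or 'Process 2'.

In Process 1, [continuant], [lateral] change, so the minimal spreading node is Oral Cavity at depth 2.
Process 2 alters [voice]; the lowest dominating node is [voice] (depth 3 from Root).
Depth 2 < depth 3; Process 1 involves the structurally higher constituent Oral Cavity.

Process 1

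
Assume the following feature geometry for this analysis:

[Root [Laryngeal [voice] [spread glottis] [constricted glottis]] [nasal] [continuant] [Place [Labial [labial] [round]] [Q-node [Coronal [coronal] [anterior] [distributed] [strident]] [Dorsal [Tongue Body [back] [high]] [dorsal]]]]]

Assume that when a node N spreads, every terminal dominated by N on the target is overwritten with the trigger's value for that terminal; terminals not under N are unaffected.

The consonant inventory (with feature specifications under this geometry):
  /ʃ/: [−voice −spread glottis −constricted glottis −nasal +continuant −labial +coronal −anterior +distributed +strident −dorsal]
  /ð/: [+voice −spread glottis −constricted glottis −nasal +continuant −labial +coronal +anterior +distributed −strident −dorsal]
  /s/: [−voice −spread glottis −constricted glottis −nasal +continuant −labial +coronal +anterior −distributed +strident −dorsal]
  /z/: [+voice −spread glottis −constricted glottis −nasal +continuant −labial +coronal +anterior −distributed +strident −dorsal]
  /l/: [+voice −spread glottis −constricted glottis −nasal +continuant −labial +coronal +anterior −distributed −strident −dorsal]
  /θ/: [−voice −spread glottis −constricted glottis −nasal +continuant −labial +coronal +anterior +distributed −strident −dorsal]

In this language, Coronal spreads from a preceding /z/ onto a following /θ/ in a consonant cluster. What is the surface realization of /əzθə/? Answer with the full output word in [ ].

[əzsə]

The Coronal node dominates the terminals [coronal], [anterior], [distributed], [strident].
The target acquires /z/'s values for everything under Coronal — [+coronal], [+anterior], [−distributed], [+strident] — while keeping its own [voice], [spread glottis], [constricted glottis], ….
Among the inventory, only /s/ has exactly this specification, giving the surface form [əzsə].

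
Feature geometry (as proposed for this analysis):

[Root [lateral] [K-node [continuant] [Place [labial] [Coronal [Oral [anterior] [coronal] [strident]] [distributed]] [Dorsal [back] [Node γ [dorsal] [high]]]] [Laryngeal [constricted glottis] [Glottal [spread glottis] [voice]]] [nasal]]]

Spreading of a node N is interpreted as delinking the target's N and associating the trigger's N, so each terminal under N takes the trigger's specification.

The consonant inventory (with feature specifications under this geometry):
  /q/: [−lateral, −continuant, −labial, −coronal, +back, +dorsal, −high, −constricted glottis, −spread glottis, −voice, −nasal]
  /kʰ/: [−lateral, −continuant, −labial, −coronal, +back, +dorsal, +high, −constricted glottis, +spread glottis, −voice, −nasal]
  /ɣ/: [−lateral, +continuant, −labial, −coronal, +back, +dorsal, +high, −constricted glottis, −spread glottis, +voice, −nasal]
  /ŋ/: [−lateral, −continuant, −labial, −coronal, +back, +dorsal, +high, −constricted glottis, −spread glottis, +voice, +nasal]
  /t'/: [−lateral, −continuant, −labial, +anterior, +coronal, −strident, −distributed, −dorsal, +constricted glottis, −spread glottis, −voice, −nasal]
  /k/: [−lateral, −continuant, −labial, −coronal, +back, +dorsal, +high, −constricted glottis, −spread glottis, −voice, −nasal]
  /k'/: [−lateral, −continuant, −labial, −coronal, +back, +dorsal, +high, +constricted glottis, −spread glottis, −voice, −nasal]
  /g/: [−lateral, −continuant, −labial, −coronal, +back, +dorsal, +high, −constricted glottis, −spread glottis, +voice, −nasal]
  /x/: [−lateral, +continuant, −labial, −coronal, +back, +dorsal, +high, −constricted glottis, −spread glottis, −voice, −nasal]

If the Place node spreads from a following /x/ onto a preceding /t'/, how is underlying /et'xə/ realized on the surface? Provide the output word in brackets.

[ek'xə]

Terminals under Place in this geometry: [labial], [anterior], [coronal], [strident], [distributed], [back], [dorsal], [high].
The target acquires /x/'s values for everything under Place — [−labial], [−coronal], [+back], [+dorsal], [+high] — while keeping its own [lateral], [continuant], [constricted glottis], ….
Among the inventory, only /k'/ has exactly this specification, giving the surface form [ek'xə].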